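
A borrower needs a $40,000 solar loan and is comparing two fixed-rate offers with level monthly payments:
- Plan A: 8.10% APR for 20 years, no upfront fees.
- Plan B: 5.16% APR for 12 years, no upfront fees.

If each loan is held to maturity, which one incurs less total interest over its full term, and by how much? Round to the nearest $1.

Plan A: monthly rate = 8.1%/12 = 0.0067500; payment = 40,000 × 0.0067500 / (1 − (1+0.0067500)^−240) = $337.07.
Total interest on Plan A = 240 × $337.07 − $40,000 = $40,896.80.
Plan B: monthly rate = 5.16%/12 = 0.0043000; payment = 40,000 × 0.0043000 / (1 − (1+0.0043000)^−144) = $373.17.
Total interest on Plan B = 144 × $373.17 − $40,000 = $13,736.48.
Plan B is lower by $27,160.32.

Plan B by $27,160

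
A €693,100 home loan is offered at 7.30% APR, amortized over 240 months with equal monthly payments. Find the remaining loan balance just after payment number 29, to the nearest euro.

With monthly rate i = 7.3%/12 = 0.0060833, the balance after k of n payments is P · [(1+i)^n − (1+i)^k] / [(1+i)^n − 1].
(1+0.0060833)^240 = 4.28695673 and (1+0.0060833)^29 = 1.19229764, so the balance is 693,100 × (4.28695673 − 1.19229764) / (4.28695673 − 1) = €652,551.40.

€652,551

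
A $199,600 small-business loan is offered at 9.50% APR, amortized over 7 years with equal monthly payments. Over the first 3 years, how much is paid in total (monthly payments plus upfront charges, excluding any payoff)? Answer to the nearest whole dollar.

Monthly rate = 9.5%/12 = 0.0079167; payment = 199,600 × 0.0079167 / (1 − (1+0.0079167)^−84) = $3,262.26.
Total outlay = 36 × $3,262.26 = $117,441.36.

$117,441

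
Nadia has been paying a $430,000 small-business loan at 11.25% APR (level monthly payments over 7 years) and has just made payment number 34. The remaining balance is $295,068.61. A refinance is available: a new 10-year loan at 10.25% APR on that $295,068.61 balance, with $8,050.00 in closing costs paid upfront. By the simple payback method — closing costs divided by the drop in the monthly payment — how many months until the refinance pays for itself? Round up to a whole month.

Current payment = 430,000 × 11.25%/12 / (1 − (1+0.0093750)^−84) = $7,419.29.
Refinanced payment = 295,068.61 × 0.0085417 / (1 − (1+0.0085417)^−120) = $3,940.32.
Monthly savings = $7,419.29 − $3,940.32 = $3,478.97.
Break-even = $8,050.00 / $3,478.97 = 2.31 → 3 months.

3 months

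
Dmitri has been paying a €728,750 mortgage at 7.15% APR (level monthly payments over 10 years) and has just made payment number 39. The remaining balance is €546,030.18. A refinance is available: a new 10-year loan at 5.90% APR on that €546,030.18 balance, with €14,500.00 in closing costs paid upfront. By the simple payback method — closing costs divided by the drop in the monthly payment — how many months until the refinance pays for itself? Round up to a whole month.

Current payment = 728,750 × 7.15%/12 / (1 − (1+0.0059583)^−120) = €8,517.85.
Refinanced payment = 546,030.18 × 0.0049167 / (1 − (1+0.0049167)^−120) = €6,034.67.
Monthly savings = €8,517.85 − €6,034.67 = €2,483.18.
Break-even = €14,500.00 / €2,483.18 = 5.84 → 6 months.

6 months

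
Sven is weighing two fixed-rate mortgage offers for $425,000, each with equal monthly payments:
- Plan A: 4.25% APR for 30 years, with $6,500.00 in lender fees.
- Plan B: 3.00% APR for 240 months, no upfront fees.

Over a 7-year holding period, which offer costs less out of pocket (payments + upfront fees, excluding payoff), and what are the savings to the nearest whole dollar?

Plan A: monthly rate = 4.25%/12 = 0.0035417; payment = 425,000 × 0.0035417 / (1 − (1+0.0035417)^−360) = $2,090.74.
Plan B: monthly rate = 3%/12 = 0.0025000; payment = 425,000 × 0.0025000 / (1 − (1+0.0025000)^−240) = $2,357.04.
Over 84 months: Plan A costs 84 × $2,090.74 + $6,500.00 = $182,122.16; Plan B costs 84 × $2,357.04 = $197,991.36.
Plan A is cheaper by $197,991.36 − $182,122.16 = $15,869.20.

Plan A by $15,869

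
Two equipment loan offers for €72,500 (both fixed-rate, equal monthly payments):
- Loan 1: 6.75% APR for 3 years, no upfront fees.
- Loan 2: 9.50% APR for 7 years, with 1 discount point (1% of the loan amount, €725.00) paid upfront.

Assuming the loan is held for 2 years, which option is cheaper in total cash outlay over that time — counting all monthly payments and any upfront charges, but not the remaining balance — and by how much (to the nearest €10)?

Loan 2 by €24,360

Loan 1: at 6.75% the monthly rate is 0.0056250, so the payment is 72,500 × 0.0056250 / (1 − 1.0056250^−36) = €2,230.31.
Loan 2: at 9.50% the monthly rate is 0.0079167, so the payment is 72,500 × 0.0079167 / (1 − 1.0079167^−84) = €1,184.94.
Over 24 months: Loan 1 costs 24 × €2,230.31 = €53,527.44; Loan 2 costs 24 × €1,184.94 + €725.00 = €29,163.56.
Loan 2 is cheaper by €53,527.44 − €29,163.56 = €24,363.88.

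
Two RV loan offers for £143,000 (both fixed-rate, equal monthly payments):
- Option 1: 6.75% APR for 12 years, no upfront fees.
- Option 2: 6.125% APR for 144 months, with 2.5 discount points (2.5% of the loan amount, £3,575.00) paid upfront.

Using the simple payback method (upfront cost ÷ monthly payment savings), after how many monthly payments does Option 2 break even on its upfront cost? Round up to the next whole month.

77 months

Option 1: at 6.75% the monthly rate is 0.0056250, so the payment is 143,000 × 0.0056250 / (1 − 1.0056250^−144) = £1,451.60.
Option 2: monthly rate = 6.125%/12 = 0.0051042; payment = 143,000 × 0.0051042 / (1 − (1+0.0051042)^−144) = £1,404.73.
Monthly savings = £1,451.60 − £1,404.73 = £46.87.
Break-even = £3,575.00 / £46.87 = 76.27 → 77 months.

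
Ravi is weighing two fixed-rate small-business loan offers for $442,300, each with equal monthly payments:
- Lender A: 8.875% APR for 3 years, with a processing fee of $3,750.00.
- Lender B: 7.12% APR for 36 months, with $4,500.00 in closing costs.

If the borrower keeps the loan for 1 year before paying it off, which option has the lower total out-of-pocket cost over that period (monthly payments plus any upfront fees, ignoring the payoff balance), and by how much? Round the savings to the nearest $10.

Lender A: at 8.875% the monthly rate is 0.0073958, so the payment is 442,300 × 0.0073958 / (1 − 1.0073958^−36) = $14,039.30.
Lender B: monthly rate = 7.12%/12 = 0.0059333; payment = 442,300 × 0.0059333 / (1 − (1+0.0059333)^−36) = $13,681.22.
Over 12 months: Lender A costs 12 × $14,039.30 + $3,750.00 = $172,221.60; Lender B costs 12 × $13,681.22 + $4,500.00 = $168,674.64.
Lender B is cheaper by $172,221.60 − $168,674.64 = $3,546.96.

Lender B by $3,550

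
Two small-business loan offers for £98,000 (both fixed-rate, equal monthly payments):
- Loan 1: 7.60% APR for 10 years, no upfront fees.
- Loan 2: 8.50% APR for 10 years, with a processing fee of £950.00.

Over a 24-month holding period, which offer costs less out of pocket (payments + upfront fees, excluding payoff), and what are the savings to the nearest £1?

Loan 1: at 7.60% the monthly rate is 0.0063333, so the payment is 98,000 × 0.0063333 / (1 − 1.0063333^−120) = £1,168.40.
Loan 2: at 8.50% the monthly rate is 0.0070833, so the payment is 98,000 × 0.0070833 / (1 − 1.0070833^−120) = £1,215.06.
Over 24 months: Loan 1 costs 24 × £1,168.40 = £28,041.60; Loan 2 costs 24 × £1,215.06 + £950.00 = £30,111.44.
Loan 1 is cheaper by £30,111.44 − £28,041.60 = £2,069.84.

Loan 1 by £2,070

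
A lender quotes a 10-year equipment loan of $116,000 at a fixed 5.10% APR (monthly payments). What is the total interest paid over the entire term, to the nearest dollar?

$32,325

At 5.10% the monthly rate is 0.0042500, so the payment is 116,000 × 0.0042500 / (1 − 1.0042500^−120) = $1,236.04.
Total paid = 120 × $1,236.04 = $148,324.80; interest = $148,324.80 − $116,000 = $32,324.80.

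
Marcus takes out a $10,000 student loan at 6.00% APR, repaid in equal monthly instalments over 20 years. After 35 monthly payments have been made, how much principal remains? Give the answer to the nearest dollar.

With monthly rate i = 6%/12 = 0.0050000, the balance after k of n payments is P · [(1+i)^n − (1+i)^k] / [(1+i)^n − 1].
(1+0.0050000)^240 = 3.31020448 and (1+0.0050000)^35 = 1.19072689, so the balance is 10,000 × (3.31020448 − 1.19072689) / (3.31020448 − 1) = $9,174.42.

$9,174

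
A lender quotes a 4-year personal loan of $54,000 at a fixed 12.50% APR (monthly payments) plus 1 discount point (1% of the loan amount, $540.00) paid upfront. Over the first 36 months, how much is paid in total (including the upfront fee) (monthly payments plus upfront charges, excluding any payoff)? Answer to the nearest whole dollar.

$52,212

Monthly rate = 12.5%/12 = 0.0104167; payment = 54,000 × 0.0104167 / (1 − (1+0.0104167)^−48) = $1,435.32.
Total outlay = 36 × $1,435.32 + $540.00 = $52,211.52.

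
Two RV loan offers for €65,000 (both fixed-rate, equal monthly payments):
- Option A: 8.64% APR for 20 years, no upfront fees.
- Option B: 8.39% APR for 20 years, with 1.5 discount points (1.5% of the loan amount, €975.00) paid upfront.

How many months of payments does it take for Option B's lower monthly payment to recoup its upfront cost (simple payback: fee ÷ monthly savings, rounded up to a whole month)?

95 months

Option A: monthly rate = 8.64%/12 = 0.0072000; payment = 65,000 × 0.0072000 / (1 − (1+0.0072000)^−240) = €569.86.
Option B: at 8.39% the monthly rate is 0.0069917, so the payment is 65,000 × 0.0069917 / (1 − 1.0069917^−240) = €559.57.
Monthly savings = €569.86 − €559.57 = €10.29.
Break-even = €975.00 / €10.29 = 94.75 → 95 months.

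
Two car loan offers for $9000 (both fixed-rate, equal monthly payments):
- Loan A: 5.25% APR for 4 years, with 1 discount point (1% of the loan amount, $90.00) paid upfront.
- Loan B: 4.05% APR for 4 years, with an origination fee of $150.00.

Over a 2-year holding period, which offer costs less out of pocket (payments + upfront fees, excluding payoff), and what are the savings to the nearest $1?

Loan A: monthly rate = 5.25%/12 = 0.0043750; payment = 9,000 × 0.0043750 / (1 − (1+0.0043750)^−48) = $208.28.
Loan B: monthly rate = 4.05%/12 = 0.0033750; payment = 9,000 × 0.0033750 / (1 − (1+0.0033750)^−48) = $203.41.
Over 24 months: Loan A costs 24 × $208.28 + $90.00 = $5,088.72; Loan B costs 24 × $203.41 + $150.00 = $5,031.84.
Loan B is cheaper by $5,088.72 − $5,031.84 = $56.88.

Loan B by $57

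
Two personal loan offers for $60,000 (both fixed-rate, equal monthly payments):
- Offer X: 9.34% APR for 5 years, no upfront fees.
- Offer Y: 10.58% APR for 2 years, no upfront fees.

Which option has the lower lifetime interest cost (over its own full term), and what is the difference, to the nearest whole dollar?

Offer X: monthly rate = 9.34%/12 = 0.0077833; payment = 60,000 × 0.0077833 / (1 − (1+0.0077833)^−60) = $1,255.43.
Total interest on Offer X = 60 × $1,255.43 − $60,000 = $15,325.80.
Offer Y: monthly rate = 10.58%/12 = 0.0088167; payment = 60,000 × 0.0088167 / (1 − (1+0.0088167)^−24) = $2,784.78.
Total interest on Offer Y = 24 × $2,784.78 − $60,000 = $6,834.72.
Offer Y is lower by $8,491.08.

Offer Y by $8,491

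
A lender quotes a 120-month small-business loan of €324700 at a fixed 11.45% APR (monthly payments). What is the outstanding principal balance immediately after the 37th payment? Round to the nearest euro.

With monthly rate i = 11.45%/12 = 0.0095417, the balance after k of n payments is P · [(1+i)^n − (1+i)^k] / [(1+i)^n − 1].
(1+0.0095417)^120 = 3.12543007 and (1+0.0095417)^37 = 1.42101016, so the balance is 324,700 × (3.12543007 − 1.42101016) / (3.12543007 − 1) = €260,382.66.

€260,383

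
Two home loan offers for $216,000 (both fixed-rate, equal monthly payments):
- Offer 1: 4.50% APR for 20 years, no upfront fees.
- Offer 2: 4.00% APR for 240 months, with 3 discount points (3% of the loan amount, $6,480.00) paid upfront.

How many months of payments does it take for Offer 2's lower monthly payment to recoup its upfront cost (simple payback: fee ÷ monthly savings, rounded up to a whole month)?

113 months

Offer 1: at 4.50% the monthly rate is 0.0037500, so the payment is 216,000 × 0.0037500 / (1 − 1.0037500^−240) = $1,366.52.
Offer 2: at 4.00% the monthly rate is 0.0033333, so the payment is 216,000 × 0.0033333 / (1 − 1.0033333^−240) = $1,308.92.
Monthly savings = $1,366.52 − $1,308.92 = $57.60.
Break-even = $6,480.00 / $57.60 = 112.50 → 113 months.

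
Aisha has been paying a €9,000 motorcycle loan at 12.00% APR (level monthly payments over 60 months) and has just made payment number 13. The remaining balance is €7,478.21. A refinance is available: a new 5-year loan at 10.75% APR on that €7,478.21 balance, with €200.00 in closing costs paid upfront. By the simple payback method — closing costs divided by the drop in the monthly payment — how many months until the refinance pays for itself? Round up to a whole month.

6 months

Current payment = 9,000 × 12%/12 / (1 − (1+0.0100000)^−60) = €200.20.
Refinanced payment = 7,478.21 × 0.0089583 / (1 − (1+0.0089583)^−60) = €161.66.
Monthly savings = €200.20 − €161.66 = €38.54.
Break-even = €200.00 / €38.54 = 5.19 → 6 months.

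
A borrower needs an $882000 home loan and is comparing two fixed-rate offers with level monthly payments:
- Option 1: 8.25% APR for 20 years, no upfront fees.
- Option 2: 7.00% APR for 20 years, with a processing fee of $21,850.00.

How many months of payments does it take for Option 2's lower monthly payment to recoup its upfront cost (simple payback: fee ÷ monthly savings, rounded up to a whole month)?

Option 1: monthly rate = 8.25%/12 = 0.0068750; payment = 882,000 × 0.0068750 / (1 − (1+0.0068750)^−240) = $7,515.22.
Option 2: monthly rate = 7%/12 = 0.0058333; payment = 882,000 × 0.0058333 / (1 − (1+0.0058333)^−240) = $6,838.14.
Monthly savings = $7,515.22 − $6,838.14 = $677.08.
Break-even = $21,850.00 / $677.08 = 32.27 → 33 months.

33 months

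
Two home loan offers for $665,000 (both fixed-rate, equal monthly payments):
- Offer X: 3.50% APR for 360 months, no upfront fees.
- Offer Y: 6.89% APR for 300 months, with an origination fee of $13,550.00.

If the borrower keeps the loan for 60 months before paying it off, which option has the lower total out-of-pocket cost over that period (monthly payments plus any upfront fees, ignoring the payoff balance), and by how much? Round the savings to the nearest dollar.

Offer X by $113,592

Offer X: at 3.50% the monthly rate is 0.0029167, so the payment is 665,000 × 0.0029167 / (1 − 1.0029167^−360) = $2,986.15.
Offer Y: at 6.89% the monthly rate is 0.0057417, so the payment is 665,000 × 0.0057417 / (1 − 1.0057417^−300) = $4,653.52.
Over 60 months: Offer X costs 60 × $2,986.15 = $179,169.00; Offer Y costs 60 × $4,653.52 + $13,550.00 = $292,761.20.
Offer X is cheaper by $292,761.20 − $179,169.00 = $113,592.20.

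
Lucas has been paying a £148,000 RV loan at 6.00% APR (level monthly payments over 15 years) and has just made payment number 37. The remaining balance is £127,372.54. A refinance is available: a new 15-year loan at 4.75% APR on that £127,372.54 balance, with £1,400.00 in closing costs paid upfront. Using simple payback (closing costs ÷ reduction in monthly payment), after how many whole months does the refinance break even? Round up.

Current payment = 148,000 × 6%/12 / (1 − (1+0.0050000)^−180) = £1,248.91.
Refinanced payment = 127,372.54 × 0.0039583 / (1 − (1+0.0039583)^−180) = £990.74.
Monthly savings = £1,248.91 − £990.74 = £258.17.
Break-even = £1,400.00 / £258.17 = 5.42 → 6 months.

6 months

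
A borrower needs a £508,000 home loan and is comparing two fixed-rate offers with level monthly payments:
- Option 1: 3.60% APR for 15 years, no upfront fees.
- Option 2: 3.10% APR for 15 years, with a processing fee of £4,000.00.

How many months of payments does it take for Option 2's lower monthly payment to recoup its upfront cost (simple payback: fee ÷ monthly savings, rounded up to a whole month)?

Option 1: monthly rate = 3.6%/12 = 0.0030000; payment = 508,000 × 0.0030000 / (1 − (1+0.0030000)^−180) = £3,656.60.
Option 2: monthly rate = 3.1%/12 = 0.0025833; payment = 508,000 × 0.0025833 / (1 − (1+0.0025833)^−180) = £3,532.64.
Monthly savings = £3,656.60 − £3,532.64 = £123.96.
Break-even = £4,000.00 / £123.96 = 32.27 → 33 months.

33 months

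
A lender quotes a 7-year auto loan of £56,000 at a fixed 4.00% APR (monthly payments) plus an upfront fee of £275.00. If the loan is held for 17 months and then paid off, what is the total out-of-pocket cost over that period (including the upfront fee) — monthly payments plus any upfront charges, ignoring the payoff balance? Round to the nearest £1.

At 4.00% the monthly rate is 0.0033333, so the payment is 56,000 × 0.0033333 / (1 − 1.0033333^−84) = £765.45.
Total outlay = 17 × £765.45 + £275.00 = £13,287.65.

£13,288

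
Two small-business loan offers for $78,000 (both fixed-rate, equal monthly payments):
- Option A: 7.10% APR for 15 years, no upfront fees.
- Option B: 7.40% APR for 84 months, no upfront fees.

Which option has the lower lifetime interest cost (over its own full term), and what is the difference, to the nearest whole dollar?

Option B by $26,808

Option A: at 7.10% the monthly rate is 0.0059167, so the payment is 78,000 × 0.0059167 / (1 − 1.0059167^−180) = $705.45.
Total interest on Option A = 180 × $705.45 − $78,000 = $48,981.00.
Option B: at 7.40% the monthly rate is 0.0061667, so the payment is 78,000 × 0.0061667 / (1 − 1.0061667^−84) = $1,192.54.
Total interest on Option B = 84 × $1,192.54 − $78,000 = $22,173.36.
Option B is lower by $26,807.64.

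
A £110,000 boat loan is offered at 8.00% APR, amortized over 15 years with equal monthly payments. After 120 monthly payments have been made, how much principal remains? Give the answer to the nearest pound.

With monthly rate i = 8%/12 = 0.0066667, the balance after k of n payments is P · [(1+i)^n − (1+i)^k] / [(1+i)^n − 1].
(1+0.0066667)^180 = 3.30692148 and (1+0.0066667)^120 = 2.21964023, so the balance is 110,000 × (3.30692148 − 2.21964023) / (3.30692148 − 1) = £51,844.39.

£51,844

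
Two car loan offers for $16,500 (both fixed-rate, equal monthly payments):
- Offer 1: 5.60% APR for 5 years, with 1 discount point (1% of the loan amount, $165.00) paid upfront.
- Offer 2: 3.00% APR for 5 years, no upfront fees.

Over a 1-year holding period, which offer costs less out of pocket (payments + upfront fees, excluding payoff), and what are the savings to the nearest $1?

Offer 1: at 5.60% the monthly rate is 0.0046667, so the payment is 16,500 × 0.0046667 / (1 − 1.0046667^−60) = $315.93.
Offer 2: at 3.00% the monthly rate is 0.0025000, so the payment is 16,500 × 0.0025000 / (1 − 1.0025000^−60) = $296.48.
Over 12 months: Offer 1 costs 12 × $315.93 + $165.00 = $3,956.16; Offer 2 costs 12 × $296.48 = $3,557.76.
Offer 2 is cheaper by $3,956.16 − $3,557.76 = $398.40.

Offer 2 by $398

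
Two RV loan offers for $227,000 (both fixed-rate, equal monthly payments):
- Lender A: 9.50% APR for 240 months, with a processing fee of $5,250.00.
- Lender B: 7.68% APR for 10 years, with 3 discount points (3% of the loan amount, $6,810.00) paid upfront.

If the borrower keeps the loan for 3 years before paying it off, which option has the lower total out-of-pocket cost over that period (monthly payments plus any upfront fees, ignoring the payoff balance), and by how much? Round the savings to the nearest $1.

Lender A by $23,159

Lender A: at 9.50% the monthly rate is 0.0079167, so the payment is 227,000 × 0.0079167 / (1 − 1.0079167^−240) = $2,115.94.
Lender B: monthly rate = 7.68%/12 = 0.0064000; payment = 227,000 × 0.0064000 / (1 − (1+0.0064000)^−120) = $2,715.90.
Over 36 months: Lender A costs 36 × $2,115.94 + $5,250.00 = $81,423.84; Lender B costs 36 × $2,715.90 + $6,810.00 = $104,582.40.
Lender A is cheaper by $104,582.40 − $81,423.84 = $23,158.56.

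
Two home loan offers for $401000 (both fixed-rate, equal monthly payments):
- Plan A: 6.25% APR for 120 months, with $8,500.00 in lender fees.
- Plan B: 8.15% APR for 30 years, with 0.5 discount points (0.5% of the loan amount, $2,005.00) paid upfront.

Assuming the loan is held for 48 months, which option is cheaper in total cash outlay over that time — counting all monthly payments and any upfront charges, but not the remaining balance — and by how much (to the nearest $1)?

Plan A: monthly rate = 6.25%/12 = 0.0052083; payment = 401,000 × 0.0052083 / (1 − (1+0.0052083)^−120) = $4,502.43.
Plan B: monthly rate = 8.15%/12 = 0.0067917; payment = 401,000 × 0.0067917 / (1 − (1+0.0067917)^−360) = $2,984.44.
Over 48 months: Plan A costs 48 × $4,502.43 + $8,500.00 = $224,616.64; Plan B costs 48 × $2,984.44 + $2,005.00 = $145,258.12.
Plan B is cheaper by $224,616.64 − $145,258.12 = $79,358.52.

Plan B by $79,359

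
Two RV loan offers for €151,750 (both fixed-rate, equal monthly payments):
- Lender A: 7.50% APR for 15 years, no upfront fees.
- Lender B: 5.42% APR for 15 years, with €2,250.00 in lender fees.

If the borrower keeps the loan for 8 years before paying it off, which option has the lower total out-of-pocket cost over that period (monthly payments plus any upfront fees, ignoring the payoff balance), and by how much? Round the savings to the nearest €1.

Lender A: monthly rate = 7.5%/12 = 0.0062500; payment = 151,750 × 0.0062500 / (1 − (1+0.0062500)^−180) = €1,406.74.
Lender B: monthly rate = 5.42%/12 = 0.0045167; payment = 151,750 × 0.0045167 / (1 − (1+0.0045167)^−180) = €1,233.49.
Over 96 months: Lender A costs 96 × €1,406.74 = €135,047.04; Lender B costs 96 × €1,233.49 + €2,250.00 = €120,665.04.
Lender B is cheaper by €135,047.04 − €120,665.04 = €14,382.00.

Lender B by €14,382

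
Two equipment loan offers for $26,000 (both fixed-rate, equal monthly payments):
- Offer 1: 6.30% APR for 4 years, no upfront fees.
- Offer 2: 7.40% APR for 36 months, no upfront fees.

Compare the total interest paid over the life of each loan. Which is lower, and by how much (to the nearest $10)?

Offer 1: monthly rate = 6.3%/12 = 0.0052500; payment = 26,000 × 0.0052500 / (1 − (1+0.0052500)^−48) = $614.19.
Total interest on Offer 1 = 48 × $614.19 − $26,000 = $3,481.12.
Offer 2: at 7.40% the monthly rate is 0.0061667, so the payment is 26,000 × 0.0061667 / (1 − 1.0061667^−36) = $807.57.
Total interest on Offer 2 = 36 × $807.57 − $26,000 = $3,072.52.
Offer 2 is lower by $408.60.

Offer 2 by $410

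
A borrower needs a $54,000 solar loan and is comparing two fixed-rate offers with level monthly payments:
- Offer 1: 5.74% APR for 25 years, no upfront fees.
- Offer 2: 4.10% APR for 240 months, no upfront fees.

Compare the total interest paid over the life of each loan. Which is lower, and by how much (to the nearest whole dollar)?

Offer 2 by $22,598

Offer 1: monthly rate = 5.74%/12 = 0.0047833; payment = 54,000 × 0.0047833 / (1 − (1+0.0047833)^−300) = $339.39.
Total interest on Offer 1 = 300 × $339.39 − $54,000 = $47,817.00.
Offer 2: at 4.10% the monthly rate is 0.0034167, so the payment is 54,000 × 0.0034167 / (1 − 1.0034167^−240) = $330.08.
Total interest on Offer 2 = 240 × $330.08 − $54,000 = $25,219.20.
Offer 2 is lower by $22,597.80.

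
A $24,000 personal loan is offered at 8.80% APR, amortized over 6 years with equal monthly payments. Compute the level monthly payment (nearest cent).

$430.23

At 8.80% the monthly rate is 0.0073333, so the payment is 24,000 × 0.0073333 / (1 − 1.0073333^−72) = $430.23.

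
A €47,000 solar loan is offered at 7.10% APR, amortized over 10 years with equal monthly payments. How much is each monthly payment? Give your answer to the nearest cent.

€548.14

At 7.10% the monthly rate is 0.0059167, so the payment is 47,000 × 0.0059167 / (1 − 1.0059167^−120) = €548.14.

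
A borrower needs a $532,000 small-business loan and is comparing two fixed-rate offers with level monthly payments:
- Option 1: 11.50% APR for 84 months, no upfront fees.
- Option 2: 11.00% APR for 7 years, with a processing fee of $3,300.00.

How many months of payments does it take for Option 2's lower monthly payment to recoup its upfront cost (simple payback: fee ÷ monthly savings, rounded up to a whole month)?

24 months

Option 1: monthly rate = 11.5%/12 = 0.0095833; payment = 532,000 × 0.0095833 / (1 − (1+0.0095833)^−84) = $9,249.60.
Option 2: monthly rate = 11%/12 = 0.0091667; payment = 532,000 × 0.0091667 / (1 − (1+0.0091667)^−84) = $9,109.14.
Monthly savings = $9,249.60 − $9,109.14 = $140.46.
Break-even = $3,300.00 / $140.46 = 23.49 → 24 months.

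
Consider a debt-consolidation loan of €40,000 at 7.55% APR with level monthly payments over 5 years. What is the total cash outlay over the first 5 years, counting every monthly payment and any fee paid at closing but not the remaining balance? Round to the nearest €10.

€48,150

Monthly rate = 7.55%/12 = 0.0062917; payment = 40,000 × 0.0062917 / (1 − (1+0.0062917)^−60) = €802.47.
Total outlay = 60 × €802.47 = €48,148.20.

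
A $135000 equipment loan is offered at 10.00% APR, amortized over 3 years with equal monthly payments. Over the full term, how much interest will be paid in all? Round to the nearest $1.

$21,819

Monthly rate = 10%/12 = 0.0083333; payment = 135,000 × 0.0083333 / (1 − (1+0.0083333)^−36) = $4,356.07.
Total paid = 36 × $4,356.07 = $156,818.52; interest = $156,818.52 − $135,000 = $21,818.52.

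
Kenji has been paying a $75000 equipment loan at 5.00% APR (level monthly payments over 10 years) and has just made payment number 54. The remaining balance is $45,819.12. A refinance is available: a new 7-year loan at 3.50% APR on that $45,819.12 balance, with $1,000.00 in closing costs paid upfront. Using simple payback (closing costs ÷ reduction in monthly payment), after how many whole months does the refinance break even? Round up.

Current payment = 75,000 × 5%/12 / (1 − (1+0.0041667)^−120) = $795.49.
Refinanced payment = 45,819.12 × 0.0029167 / (1 − (1+0.0029167)^−84) = $615.80.
Monthly savings = $795.49 − $615.80 = $179.69.
Break-even = $1,000.00 / $179.69 = 5.57 → 6 months.

6 months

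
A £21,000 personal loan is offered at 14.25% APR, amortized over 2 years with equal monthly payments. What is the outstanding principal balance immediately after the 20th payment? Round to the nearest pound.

With monthly rate i = 14.25%/12 = 0.0118750, the balance after k of n payments is P · [(1+i)^n − (1+i)^k] / [(1+i)^n − 1].
(1+0.0118750)^24 = 1.32753135 and (1+0.0118750)^20 = 1.26630208, so the balance is 21,000 × (1.32753135 − 1.26630208) / (1.32753135 − 1) = £3,925.78.

£3,926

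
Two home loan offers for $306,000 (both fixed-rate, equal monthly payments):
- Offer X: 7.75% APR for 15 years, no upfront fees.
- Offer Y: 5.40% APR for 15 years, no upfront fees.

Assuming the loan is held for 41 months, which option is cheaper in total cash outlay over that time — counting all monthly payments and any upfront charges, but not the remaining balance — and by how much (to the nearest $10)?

Offer X: at 7.75% the monthly rate is 0.0064583, so the payment is 306,000 × 0.0064583 / (1 − 1.0064583^−180) = $2,880.30.
Offer Y: monthly rate = 5.4%/12 = 0.0045000; payment = 306,000 × 0.0045000 / (1 − (1+0.0045000)^−180) = $2,484.07.
Over 41 months: Offer X costs 41 × $2,880.30 = $118,092.30; Offer Y costs 41 × $2,484.07 = $101,846.87.
Offer Y is cheaper by $118,092.30 − $101,846.87 = $16,245.43.

Offer Y by $16,250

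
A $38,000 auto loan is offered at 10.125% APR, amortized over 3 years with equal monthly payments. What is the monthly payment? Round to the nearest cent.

Monthly rate = 10.125%/12 = 0.0084375; payment = 38,000 × 0.0084375 / (1 − (1+0.0084375)^−36) = $1,228.38.

$1,228.38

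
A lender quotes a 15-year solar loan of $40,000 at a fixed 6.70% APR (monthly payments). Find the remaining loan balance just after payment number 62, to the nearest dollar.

With monthly rate i = 6.7%/12 = 0.0055833, the balance after k of n payments is P · [(1+i)^n − (1+i)^k] / [(1+i)^n − 1].
(1+0.0055833)^180 = 2.72428164 and (1+0.0055833)^62 = 1.41227781, so the balance is 40,000 × (2.72428164 − 1.41227781) / (2.72428164 − 1) = $30,435.95.

$30,436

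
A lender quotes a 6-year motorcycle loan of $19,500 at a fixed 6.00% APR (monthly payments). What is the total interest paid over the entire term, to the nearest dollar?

At 6.00% the monthly rate is 0.0050000, so the payment is 19,500 × 0.0050000 / (1 − 1.0050000^−72) = $323.17.
Total paid = 72 × $323.17 = $23,268.24; interest = $23,268.24 − $19,500 = $3,768.24.

$3,768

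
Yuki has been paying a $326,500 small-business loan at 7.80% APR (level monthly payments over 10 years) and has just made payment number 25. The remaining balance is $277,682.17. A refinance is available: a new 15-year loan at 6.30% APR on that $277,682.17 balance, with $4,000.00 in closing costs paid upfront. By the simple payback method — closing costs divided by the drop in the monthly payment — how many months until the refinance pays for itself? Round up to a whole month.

3 months

Current payment = 326,500 × 7.8%/12 / (1 − (1+0.0065000)^−120) = $3,926.93.
Refinanced payment = 277,682.17 × 0.0052500 / (1 − (1+0.0052500)^−180) = $2,388.48.
Monthly savings = $3,926.93 − $2,388.48 = $1,538.45.
Break-even = $4,000.00 / $1,538.45 = 2.60 → 3 months.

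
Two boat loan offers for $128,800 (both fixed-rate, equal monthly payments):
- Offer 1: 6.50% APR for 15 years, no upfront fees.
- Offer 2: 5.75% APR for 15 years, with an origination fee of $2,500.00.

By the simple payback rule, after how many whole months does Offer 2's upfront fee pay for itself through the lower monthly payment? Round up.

48 months

Offer 1: at 6.50% the monthly rate is 0.0054167, so the payment is 128,800 × 0.0054167 / (1 − 1.0054167^−180) = $1,121.99.
Offer 2: monthly rate = 5.75%/12 = 0.0047917; payment = 128,800 × 0.0047917 / (1 − (1+0.0047917)^−180) = $1,069.57.
Monthly savings = $1,121.99 − $1,069.57 = $52.42.
Break-even = $2,500.00 / $52.42 = 47.69 → 48 months.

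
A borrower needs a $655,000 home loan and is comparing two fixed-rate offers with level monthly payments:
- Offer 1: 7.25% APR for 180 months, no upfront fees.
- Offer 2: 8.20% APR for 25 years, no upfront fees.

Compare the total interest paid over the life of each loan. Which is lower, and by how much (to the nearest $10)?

Offer 1 by $466,480

Offer 1: monthly rate = 7.25%/12 = 0.0060417; payment = 655,000 × 0.0060417 / (1 − (1+0.0060417)^−180) = $5,979.25.
Total interest on Offer 1 = 180 × $5,979.25 − $655,000 = $421,265.00.
Offer 2: at 8.20% the monthly rate is 0.0068333, so the payment is 655,000 × 0.0068333 / (1 − 1.0068333^−300) = $5,142.48.
Total interest on Offer 2 = 300 × $5,142.48 − $655,000 = $887,744.00.
Offer 1 is lower by $466,479.00.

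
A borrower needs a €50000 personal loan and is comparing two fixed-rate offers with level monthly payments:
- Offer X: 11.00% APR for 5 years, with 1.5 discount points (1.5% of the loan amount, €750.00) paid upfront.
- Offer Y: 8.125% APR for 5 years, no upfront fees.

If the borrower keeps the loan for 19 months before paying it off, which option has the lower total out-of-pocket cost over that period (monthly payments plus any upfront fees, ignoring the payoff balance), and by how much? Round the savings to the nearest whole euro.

Offer X: monthly rate = 11%/12 = 0.0091667; payment = 50,000 × 0.0091667 / (1 − (1+0.0091667)^−60) = €1,087.12.
Offer Y: at 8.125% the monthly rate is 0.0067708, so the payment is 50,000 × 0.0067708 / (1 − 1.0067708^−60) = €1,016.81.
Over 19 months: Offer X costs 19 × €1,087.12 + €750.00 = €21,405.28; Offer Y costs 19 × €1,016.81 = €19,319.39.
Offer Y is cheaper by €21,405.28 − €19,319.39 = €2,085.89.

Offer Y by €2,086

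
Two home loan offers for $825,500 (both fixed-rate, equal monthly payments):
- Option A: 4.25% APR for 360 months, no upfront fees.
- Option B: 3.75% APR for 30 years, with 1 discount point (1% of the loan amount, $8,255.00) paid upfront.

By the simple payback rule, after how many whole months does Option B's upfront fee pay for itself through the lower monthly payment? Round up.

Option A: at 4.25% the monthly rate is 0.0035417, so the payment is 825,500 × 0.0035417 / (1 − 1.0035417^−360) = $4,060.96.
Option B: monthly rate = 3.75%/12 = 0.0031250; payment = 825,500 × 0.0031250 / (1 − (1+0.0031250)^−360) = $3,823.02.
Monthly savings = $4,060.96 − $3,823.02 = $237.94.
Break-even = $8,255.00 / $237.94 = 34.69 → 35 months.

35 months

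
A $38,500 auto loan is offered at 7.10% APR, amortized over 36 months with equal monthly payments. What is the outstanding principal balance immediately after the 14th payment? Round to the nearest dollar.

With monthly rate i = 7.1%/12 = 0.0059167, the balance after k of n payments is P · [(1+i)^n − (1+i)^k] / [(1+i)^n − 1].
(1+0.0059167)^36 = 1.23660825 and (1+0.0059167)^14 = 1.08609560, so the balance is 38,500 × (1.23660825 − 1.08609560) / (1.23660825 − 1) = $24,490.85.

$24,491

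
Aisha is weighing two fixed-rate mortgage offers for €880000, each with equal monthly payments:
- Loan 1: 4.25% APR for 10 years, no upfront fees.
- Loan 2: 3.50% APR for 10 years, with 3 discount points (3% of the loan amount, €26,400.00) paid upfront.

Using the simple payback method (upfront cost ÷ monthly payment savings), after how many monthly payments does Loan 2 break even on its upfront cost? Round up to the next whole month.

85 months

Loan 1: monthly rate = 4.25%/12 = 0.0035417; payment = 880,000 × 0.0035417 / (1 − (1+0.0035417)^−120) = €9,014.50.
Loan 2: monthly rate = 3.5%/12 = 0.0029167; payment = 880,000 × 0.0029167 / (1 − (1+0.0029167)^−120) = €8,701.96.
Monthly savings = €9,014.50 − €8,701.96 = €312.54.
Break-even = €26,400.00 / €312.54 = 84.47 → 85 months.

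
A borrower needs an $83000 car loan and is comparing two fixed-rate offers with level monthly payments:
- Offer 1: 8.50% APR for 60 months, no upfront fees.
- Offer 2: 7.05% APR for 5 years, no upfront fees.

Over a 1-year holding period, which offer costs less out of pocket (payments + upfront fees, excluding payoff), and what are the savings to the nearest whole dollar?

Offer 1: monthly rate = 8.5%/12 = 0.0070833; payment = 83,000 × 0.0070833 / (1 − (1+0.0070833)^−60) = $1,702.87.
Offer 2: monthly rate = 7.05%/12 = 0.0058750; payment = 83,000 × 0.0058750 / (1 − (1+0.0058750)^−60) = $1,645.46.
Over 12 months: Offer 1 costs 12 × $1,702.87 = $20,434.44; Offer 2 costs 12 × $1,645.46 = $19,745.52.
Offer 2 is cheaper by $20,434.44 − $19,745.52 = $688.92.

Offer 2 by $689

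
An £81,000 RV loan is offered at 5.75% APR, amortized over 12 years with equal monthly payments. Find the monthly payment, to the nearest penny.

Monthly rate = 5.75%/12 = 0.0047917; payment = 81,000 × 0.0047917 / (1 − (1+0.0047917)^−144) = £780.00.

£780.00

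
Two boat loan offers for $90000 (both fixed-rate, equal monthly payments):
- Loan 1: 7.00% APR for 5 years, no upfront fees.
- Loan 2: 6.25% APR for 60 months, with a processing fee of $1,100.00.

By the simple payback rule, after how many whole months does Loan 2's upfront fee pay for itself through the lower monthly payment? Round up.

35 months

Loan 1: monthly rate = 7%/12 = 0.0058333; payment = 90,000 × 0.0058333 / (1 − (1+0.0058333)^−60) = $1,782.11.
Loan 2: monthly rate = 6.25%/12 = 0.0052083; payment = 90,000 × 0.0052083 / (1 − (1+0.0052083)^−60) = $1,750.43.
Monthly savings = $1,782.11 − $1,750.43 = $31.68.
Break-even = $1,100.00 / $31.68 = 34.72 → 35 months.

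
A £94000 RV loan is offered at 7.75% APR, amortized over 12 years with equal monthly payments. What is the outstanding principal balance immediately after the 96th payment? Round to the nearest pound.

With monthly rate i = 7.75%/12 = 0.0064583, the balance after k of n payments is P · [(1+i)^n − (1+i)^k] / [(1+i)^n − 1].
(1+0.0064583)^144 = 2.52694166 and (1+0.0064583)^96 = 1.85522595, so the balance is 94,000 × (2.52694166 − 1.85522595) / (2.52694166 − 1) = £41,351.47.

£41,351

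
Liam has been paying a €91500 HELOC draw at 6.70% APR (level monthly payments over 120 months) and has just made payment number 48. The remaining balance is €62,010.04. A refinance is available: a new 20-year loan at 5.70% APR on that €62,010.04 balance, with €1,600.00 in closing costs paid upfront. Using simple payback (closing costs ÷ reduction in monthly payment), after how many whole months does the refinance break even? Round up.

Current payment = 91,500 × 6.7%/12 / (1 − (1+0.0055833)^−120) = €1,048.30.
Refinanced payment = 62,010.04 × 0.0047500 / (1 − (1+0.0047500)^−240) = €433.59.
Monthly savings = €1,048.30 − €433.59 = €614.71.
Break-even = €1,600.00 / €614.71 = 2.60 → 3 months.

3 months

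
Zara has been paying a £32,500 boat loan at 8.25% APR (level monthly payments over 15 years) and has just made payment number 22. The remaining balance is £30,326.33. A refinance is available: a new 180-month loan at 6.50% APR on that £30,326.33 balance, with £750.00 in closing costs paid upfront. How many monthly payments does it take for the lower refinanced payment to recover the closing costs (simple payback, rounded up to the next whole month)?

Current payment = 32,500 × 8.25%/12 / (1 − (1+0.0068750)^−180) = £315.30.
Refinanced payment = 30,326.33 × 0.0054167 / (1 − (1+0.0054167)^−180) = £264.17.
Monthly savings = £315.30 − £264.17 = £51.13.
Break-even = £750.00 / £51.13 = 14.67 → 15 months.

15 months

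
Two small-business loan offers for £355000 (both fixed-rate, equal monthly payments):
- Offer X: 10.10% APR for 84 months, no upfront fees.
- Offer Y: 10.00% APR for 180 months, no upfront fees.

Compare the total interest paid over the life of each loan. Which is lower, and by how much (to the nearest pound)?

Offer X by £190,083

Offer X: at 10.10% the monthly rate is 0.0084167, so the payment is 355,000 × 0.0084167 / (1 − 1.0084167^−84) = £5,911.78.
Total interest on Offer X = 84 × £5,911.78 − £355,000 = £141,589.52.
Offer Y: monthly rate = 10%/12 = 0.0083333; payment = 355,000 × 0.0083333 / (1 − (1+0.0083333)^−180) = £3,814.85.
Total interest on Offer Y = 180 × £3,814.85 − £355,000 = £331,673.00.
Offer X is lower by £190,083.48.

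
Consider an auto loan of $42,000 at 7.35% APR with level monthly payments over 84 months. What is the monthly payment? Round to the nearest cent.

Monthly rate = 7.35%/12 = 0.0061250; payment = 42,000 × 0.0061250 / (1 − (1+0.0061250)^−84) = $641.10.

$641.10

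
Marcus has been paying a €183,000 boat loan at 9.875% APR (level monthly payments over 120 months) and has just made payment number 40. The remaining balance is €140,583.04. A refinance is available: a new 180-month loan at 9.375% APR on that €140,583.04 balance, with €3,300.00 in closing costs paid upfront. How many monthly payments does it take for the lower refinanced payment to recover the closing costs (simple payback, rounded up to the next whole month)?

Current payment = 183,000 × 9.875%/12 / (1 − (1+0.0082292)^−120) = €2,405.71.
Refinanced payment = 140,583.04 × 0.0078125 / (1 − (1+0.0078125)^−180) = €1,457.42.
Monthly savings = €2,405.71 − €1,457.42 = €948.29.
Break-even = €3,300.00 / €948.29 = 3.48 → 4 months.

4 months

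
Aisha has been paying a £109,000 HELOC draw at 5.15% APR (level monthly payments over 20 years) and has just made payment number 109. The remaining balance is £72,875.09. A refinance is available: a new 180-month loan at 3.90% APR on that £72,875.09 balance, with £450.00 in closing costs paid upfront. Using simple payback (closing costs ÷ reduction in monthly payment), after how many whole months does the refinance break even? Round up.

3 months

Current payment = 109,000 × 5.15%/12 / (1 − (1+0.0042917)^−240) = £728.41.
Refinanced payment = 72,875.09 × 0.0032500 / (1 − (1+0.0032500)^−180) = £535.40.
Monthly savings = £728.41 − £535.40 = £193.01.
Break-even = £450.00 / £193.01 = 2.33 → 3 months.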